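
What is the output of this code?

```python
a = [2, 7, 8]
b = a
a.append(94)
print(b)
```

Key concept: basic list aliasing.
Step by step:
`a = [2, 7, 8]` → a = [2, 7, 8]
`b = a` → b = [2, 7, 8] (same object as a)
`a.append(94)` → a = [2, 7, 8, 94] (same object as b); b = [2, 7, 8, 94] (same object as a)
`print(b)` → prints [2, 7, 8, 94]

Answer: [2, 7, 8, 94]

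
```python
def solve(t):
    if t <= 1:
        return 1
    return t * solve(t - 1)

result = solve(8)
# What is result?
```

solve(8) = 8 * 7 * 6 * 5 * 4 * 3 * 2 * 1 = 40320

Answer: 40320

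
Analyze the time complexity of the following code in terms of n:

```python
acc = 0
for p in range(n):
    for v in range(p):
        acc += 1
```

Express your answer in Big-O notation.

Each loop level contributes: n × n. Multiplying the contributions gives O(n^2).

Answer: O(n^2)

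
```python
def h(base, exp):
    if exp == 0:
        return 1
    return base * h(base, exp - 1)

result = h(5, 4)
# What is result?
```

h(5, 4) = 5 * 5 * 5 * 5 = 625

Answer: 625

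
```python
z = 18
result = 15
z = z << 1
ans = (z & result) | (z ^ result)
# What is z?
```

Trace:
`z = 18` → z = 18
`result = 15` → result = 15
`z = z << 1` → z = 36
`ans = (z & result) | (z ^ result)` → ans = 47
So z = 36

Answer: 36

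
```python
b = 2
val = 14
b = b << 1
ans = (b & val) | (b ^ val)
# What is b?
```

Trace:
`b = 2` → b = 2
`val = 14` → val = 14
`b = b << 1` → b = 4
`ans = (b & val) | (b ^ val)` → ans = 14
So b = 4

Answer: 4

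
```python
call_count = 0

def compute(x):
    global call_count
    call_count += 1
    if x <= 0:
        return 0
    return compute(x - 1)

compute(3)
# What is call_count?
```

Linear recursion stepping by 1: 4 calls from x=3 down to ≤0.

Answer: 4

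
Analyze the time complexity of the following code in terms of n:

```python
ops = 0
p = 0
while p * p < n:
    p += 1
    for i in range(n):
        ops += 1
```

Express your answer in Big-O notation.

Each loop level contributes: √n × n. Multiplying the contributions gives O(n√n).

Answer: O(n√n)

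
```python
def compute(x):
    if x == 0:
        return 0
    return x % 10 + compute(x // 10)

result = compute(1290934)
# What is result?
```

Sum of digits of 1290934: 4 + 3 + 9 + 0 + 9 + 2 + 1 = 28

Answer: 28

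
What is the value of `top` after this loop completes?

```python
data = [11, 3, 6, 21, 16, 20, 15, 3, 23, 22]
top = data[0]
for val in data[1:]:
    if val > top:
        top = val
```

Maximum of [11, 3, 6, 21, 16, 20, 15, 3, 23, 22]
`top` takes the values: 11 → 21 → 23

Answer: 23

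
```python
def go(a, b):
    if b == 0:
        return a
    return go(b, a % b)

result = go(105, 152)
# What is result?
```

go(105, 152) -> go(152, 105) -> go(105, 47) -> go(47, 11) -> go(11, 3) -> go(3, 2) -> go(2, 1) -> go(1, 0) -> 1

Answer: 1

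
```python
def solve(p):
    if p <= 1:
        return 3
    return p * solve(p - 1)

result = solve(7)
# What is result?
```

solve(7) = 7 * 6 * 5 * 4 * 3 * 2 * 3 = 15120

Answer: 15120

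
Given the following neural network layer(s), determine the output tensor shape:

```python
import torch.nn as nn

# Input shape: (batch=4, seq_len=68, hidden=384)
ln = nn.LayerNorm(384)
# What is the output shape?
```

Input: (4, 68, 384) -> Output: (4, 68, 384)

Answer: (4, 68, 384)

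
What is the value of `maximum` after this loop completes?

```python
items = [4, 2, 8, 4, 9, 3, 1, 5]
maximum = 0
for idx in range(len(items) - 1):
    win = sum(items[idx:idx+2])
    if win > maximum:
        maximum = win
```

Max sum of 2-element window in [4, 2, 8, 4, 9, 3, 1, 5]
`maximum` takes the values: 0 → 6 → 10 → 12 → 13

Answer: 13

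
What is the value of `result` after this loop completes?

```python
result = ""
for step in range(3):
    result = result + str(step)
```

Concatenate digits 0 to 2
`result` takes the values: "" → "0" → "01" → "012"

Answer: "012"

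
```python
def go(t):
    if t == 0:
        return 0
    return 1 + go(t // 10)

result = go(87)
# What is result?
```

Count of digits of 87: 2

Answer: 2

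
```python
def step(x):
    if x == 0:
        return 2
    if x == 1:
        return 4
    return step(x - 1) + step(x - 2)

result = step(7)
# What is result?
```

Build up from base cases: step(0)=2, step(1)=4, step(2)=6, step(3)=10, step(4)=16, step(5)=26, step(6)=42, ..., step(7)=68

Answer: 68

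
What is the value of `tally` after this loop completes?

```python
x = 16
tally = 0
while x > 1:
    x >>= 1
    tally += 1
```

Count right shifts until 1
`tally` takes the values: 0 → 1 → 2 → 3 → 4

Answer: 4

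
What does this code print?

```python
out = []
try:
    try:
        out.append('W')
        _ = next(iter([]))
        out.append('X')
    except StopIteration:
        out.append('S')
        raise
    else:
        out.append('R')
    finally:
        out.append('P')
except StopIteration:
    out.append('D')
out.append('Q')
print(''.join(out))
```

Execution trace: 'W' (try body) → 'S' (except StopIteration) → 'P' (finally) → 'D' (outer except StopIteration) → 'Q' (after the try/except). Output: WSPDQ

Answer: WSPDQ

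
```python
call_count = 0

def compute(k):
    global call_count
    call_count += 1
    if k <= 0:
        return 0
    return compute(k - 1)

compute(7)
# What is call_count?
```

Linear recursion stepping by 1: 8 calls from k=7 down to ≤0.

Answer: 8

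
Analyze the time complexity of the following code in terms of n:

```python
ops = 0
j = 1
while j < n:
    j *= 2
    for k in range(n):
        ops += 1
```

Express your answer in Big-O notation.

Each loop level contributes: log n × n. Multiplying the contributions gives O(n log n).

Answer: O(n log n)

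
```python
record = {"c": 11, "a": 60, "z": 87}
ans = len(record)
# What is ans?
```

Trace:
`record = {"c": 11, "a": 60, "z": 87}` → record = {'c': 11, 'a': 60, 'z': 87}
`ans = len(record)` → ans = 3
So ans = 3

Answer: 3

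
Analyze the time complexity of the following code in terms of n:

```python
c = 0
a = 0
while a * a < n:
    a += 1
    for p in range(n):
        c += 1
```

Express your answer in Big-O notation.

Each loop level contributes: √n × n. Multiplying the contributions gives O(n√n).

Answer: O(n√n)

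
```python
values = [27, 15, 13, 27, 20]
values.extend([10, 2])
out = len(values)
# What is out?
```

Trace:
`values = [27, 15, 13, 27, 20]` → values = [27, 15, 13, 27, 20]
`values.extend([10, 2])` → values = [27, 15, 13, 27, 20, 10, 2]
`out = len(values)` → out = 7
So out = 7

Answer: 7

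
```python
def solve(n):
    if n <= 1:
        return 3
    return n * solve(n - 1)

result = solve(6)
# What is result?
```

solve(6) = 6 * 5 * 4 * 3 * 2 * 3 = 2160

Answer: 2160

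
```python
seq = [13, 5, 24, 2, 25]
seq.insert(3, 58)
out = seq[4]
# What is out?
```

Trace:
`seq = [13, 5, 24, 2, 25]` → seq = [13, 5, 24, 2, 25]
`seq.insert(3, 58)` → seq = [13, 5, 24, 58, 2, 25]
`out = seq[4]` → out = 2
So out = 2

Answer: 2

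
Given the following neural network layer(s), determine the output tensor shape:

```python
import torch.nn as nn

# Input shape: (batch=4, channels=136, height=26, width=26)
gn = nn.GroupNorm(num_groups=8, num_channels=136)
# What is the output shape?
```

Input: (4, 136, 26, 26) -> Output: (4, 136, 26, 26)

Answer: (4, 136, 26, 26)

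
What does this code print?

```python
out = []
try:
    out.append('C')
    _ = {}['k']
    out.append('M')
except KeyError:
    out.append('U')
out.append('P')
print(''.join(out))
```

Execution trace: 'C' (try body) → 'U' (except KeyError) → 'P' (after the try/except). Output: CUP

Answer: CUP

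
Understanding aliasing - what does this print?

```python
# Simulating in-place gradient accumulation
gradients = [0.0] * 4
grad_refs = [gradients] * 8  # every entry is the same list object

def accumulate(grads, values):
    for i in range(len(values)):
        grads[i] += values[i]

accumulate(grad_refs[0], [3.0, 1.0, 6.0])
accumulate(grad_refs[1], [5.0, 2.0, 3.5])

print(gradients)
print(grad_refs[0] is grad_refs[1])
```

Key concept: gradient accumulation aliasing.
Step by step:
`gradients = [0.0] * 4` → gradients = [0.0, 0.0, 0.0, 0.0]
`grad_refs = [gradients] * 8` → grad_refs = [[0.0, 0.0, 0.0, 0.0], [0.0, 0.0, 0.0, 0.0], [0.0, 0.0, 0.0, 0.0], [0.0, 0.0, 0.0, 0.0], [0.0, 0.0, 0.0, 0.0], [0.0, 0.0, 0.0, 0.0], [0.0, 0.0, 0.0, 0.0], [0.0, 0.0, 0.0, 0.0]]
`accumulate(grad_refs[0], [3.0, 1.0, 6.0])` → gradients = [3.0, 1.0, 6.0, 0.0]; grad_refs = [[3.0, 1.0, 6.0, 0.0], [3.0, 1.0, 6.0, 0.0], [3.0, 1.0, 6.0, 0.0], [3.0, 1.0, 6.0, 0.0], [3.0, 1.0, 6.0, 0.0], [3.0, 1.0, 6.0, 0.0], [3.0, 1.0, 6.0, 0.0], [3.0, 1.0, 6.0, 0.0]]
`accumulate(grad_refs[1], [5.0, 2.0, 3.5])` → gradients = [8.0, 3.0, 9.5, 0.0]; grad_refs = [[8.0, 3.0, 9.5, 0.0], [8.0, 3.0, 9.5, 0.0], [8.0, 3.0, 9.5, 0.0], [8.0, 3.0, 9.5, 0.0], [8.0, 3.0, 9.5, 0.0], [8.0, 3.0, 9.5, 0.0], [8.0, 3.0, 9.5, 0.0], [8.0, 3.0, 9.5, 0.0]]
`print(gradients)` → prints [8.0, 3.0, 9.5, 0.0]
`print(grad_refs[0] is grad_refs[1])` → prints True

Answer:
[8.0, 3.0, 9.5, 0.0]
True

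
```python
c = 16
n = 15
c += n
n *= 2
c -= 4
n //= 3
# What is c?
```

Trace:
`c = 16` → c = 16
`n = 15` → n = 15
`c += n` → c = 31
`n *= 2` → n = 30
`c -= 4` → c = 27
`n //= 3` → n = 10
So c = 27

Answer: 27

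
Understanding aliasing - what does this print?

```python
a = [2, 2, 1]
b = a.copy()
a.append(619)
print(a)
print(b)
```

Key concept: list.copy() creates independent copy.
Step by step:
`a = [2, 2, 1]` → a = [2, 2, 1]
`b = a.copy()` → b = [2, 2, 1]
`a.append(619)` → a = [2, 2, 1, 619]
`print(a)` → prints [2, 2, 1, 619]
`print(b)` → prints [2, 2, 1]

Answer:
[2, 2, 1, 619]
[2, 2, 1]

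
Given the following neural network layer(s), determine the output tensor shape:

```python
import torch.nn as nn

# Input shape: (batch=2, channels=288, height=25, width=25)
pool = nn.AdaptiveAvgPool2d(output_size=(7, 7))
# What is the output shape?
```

Input: (2, 288, 25, 25) -> Output: (2, 288, 7, 7)

Answer: (2, 288, 7, 7)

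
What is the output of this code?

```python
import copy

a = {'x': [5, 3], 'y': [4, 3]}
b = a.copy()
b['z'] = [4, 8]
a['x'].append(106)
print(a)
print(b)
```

Key concept: shallow copy of dict with mutable values.
Step by step:
`a = {'x': [5, 3], 'y': [4, 3]}` → a = {'x': [5, 3], 'y': [4, 3]}
`b = a.copy()` → b = {'x': [5, 3], 'y': [4, 3]}
`b['z'] = [4, 8]` → b = {'x': [5, 3], 'y': [4, 3], 'z': [4, 8]}
`a['x'].append(106)` → a = {'x': [5, 3, 106], 'y': [4, 3]}; b = {'x': [5, 3, 106], 'y': [4, 3], 'z': [4, 8]}
`print(a)` → prints {'x': [5, 3, 106], 'y': [4, 3]}
`print(b)` → prints {'x': [5, 3, 106], 'y': [4, 3], 'z': [4, 8]}

Answer:
{'x': [5, 3, 106], 'y': [4, 3]}
{'x': [5, 3, 106], 'y': [4, 3], 'z': [4, 8]}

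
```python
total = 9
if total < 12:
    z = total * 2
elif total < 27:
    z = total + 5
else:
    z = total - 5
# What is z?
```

Trace:
`total = 9` → total = 9
`if total < 12: ...` → total < 12 is True → z = 18
So z = 18

Answer: 18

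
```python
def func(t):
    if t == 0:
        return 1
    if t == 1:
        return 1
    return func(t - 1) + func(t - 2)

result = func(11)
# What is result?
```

Build up from base cases: func(0)=1, func(1)=1, func(2)=2, func(3)=3, func(4)=5, func(5)=8, func(6)=13, ..., func(11)=144

Answer: 144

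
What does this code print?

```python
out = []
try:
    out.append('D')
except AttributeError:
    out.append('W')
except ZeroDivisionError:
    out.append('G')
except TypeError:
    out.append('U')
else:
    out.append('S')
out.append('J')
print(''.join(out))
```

Execution trace: 'D' (try body, no exception) → 'S' (else) → 'J' (after the try/except). Output: DSJ

Answer: DSJ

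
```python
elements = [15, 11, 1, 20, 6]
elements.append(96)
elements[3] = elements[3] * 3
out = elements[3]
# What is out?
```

Trace:
`elements = [15, 11, 1, 20, 6]` → elements = [15, 11, 1, 20, 6]
`elements.append(96)` → elements = [15, 11, 1, 20, 6, 96]
`elements[3] = elements[3] * 3` → elements = [15, 11, 1, 60, 6, 96]
`out = elements[3]` → out = 60
So out = 60

Answer: 60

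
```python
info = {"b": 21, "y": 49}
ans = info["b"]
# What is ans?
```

Trace:
`info = {"b": 21, "y": 49}` → info = {'b': 21, 'y': 49}
`ans = info["b"]` → ans = 21
So ans = 21

Answer: 21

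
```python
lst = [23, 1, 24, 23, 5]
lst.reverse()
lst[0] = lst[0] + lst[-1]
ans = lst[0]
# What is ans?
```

Trace:
`lst = [23, 1, 24, 23, 5]` → lst = [23, 1, 24, 23, 5]
`lst.reverse()` → lst = [5, 23, 24, 1, 23]
`lst[0] = lst[0] + lst[-1]` → lst = [28, 23, 24, 1, 23]
`ans = lst[0]` → ans = 28
So ans = 28

Answer: 28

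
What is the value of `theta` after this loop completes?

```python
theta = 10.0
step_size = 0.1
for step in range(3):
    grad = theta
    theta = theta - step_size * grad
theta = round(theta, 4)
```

Gradient descent: w = 10.0 * (1 - 0.1)^3
`theta` takes the values: 10.0 → 9.0 → 8.1 → 7.29

Answer: 7.29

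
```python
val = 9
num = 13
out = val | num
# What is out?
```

Trace:
`val = 9` → val = 9
`num = 13` → num = 13
`out = val | num` → out = 13
So out = 13

Answer: 13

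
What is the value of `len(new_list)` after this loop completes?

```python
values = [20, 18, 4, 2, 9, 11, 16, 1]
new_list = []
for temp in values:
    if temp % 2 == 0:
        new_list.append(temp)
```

Count even numbers in [20, 18, 4, 2, 9, 11, 16, 1]
`new_list` takes the values: [] → [20] → [20, 18] → [20, 18, 4] → [20, 18, 4, 2] → [20, 18, 4, 2, 16]
So `len(new_list)` = 5

Answer: 5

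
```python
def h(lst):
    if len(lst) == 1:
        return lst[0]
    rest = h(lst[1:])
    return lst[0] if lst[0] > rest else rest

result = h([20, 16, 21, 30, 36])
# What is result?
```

Recursive max over [20, 16, 21, 30, 36] = 36

Answer: 36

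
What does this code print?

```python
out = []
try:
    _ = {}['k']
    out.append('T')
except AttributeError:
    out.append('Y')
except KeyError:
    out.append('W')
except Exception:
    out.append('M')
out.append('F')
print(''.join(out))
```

Execution trace: 'W' (except KeyError) → 'F' (after the try/except). Output: WF

Answer: WF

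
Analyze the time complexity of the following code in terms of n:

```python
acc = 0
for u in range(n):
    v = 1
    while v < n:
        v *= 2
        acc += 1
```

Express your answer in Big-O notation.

Each loop level contributes: n × log n. Multiplying the contributions gives O(n log n).

Answer: O(n log n)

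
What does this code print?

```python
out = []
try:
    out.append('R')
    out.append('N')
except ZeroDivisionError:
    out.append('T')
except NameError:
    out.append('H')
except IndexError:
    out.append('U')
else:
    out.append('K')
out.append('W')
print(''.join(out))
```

Execution trace: 'R' (try body) → 'N' (try body, no exception) → 'K' (else) → 'W' (after the try/except). Output: RNKW

Answer: RNKW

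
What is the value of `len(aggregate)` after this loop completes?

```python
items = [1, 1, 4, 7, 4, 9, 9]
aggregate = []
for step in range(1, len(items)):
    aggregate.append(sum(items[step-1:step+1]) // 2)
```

Number of 2-element averages
`aggregate` takes the values: [] → [1] → [1, 2] → [1, 2, 5] → [1, 2, 5, 5] → [1, 2, 5, 5, 6] → [1, 2, 5, 5, 6, 9]
So `len(aggregate)` = 6

Answer: 6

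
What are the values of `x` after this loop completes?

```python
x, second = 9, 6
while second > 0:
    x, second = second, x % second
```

GCD of 9 and 6
`x` takes the values: 9 → 6 → 3

Answer: 3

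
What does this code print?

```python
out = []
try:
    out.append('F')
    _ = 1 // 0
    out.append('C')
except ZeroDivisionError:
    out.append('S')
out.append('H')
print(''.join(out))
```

Execution trace: 'F' (try body) → 'S' (except ZeroDivisionError) → 'H' (after the try/except). Output: FSH

Answer: FSH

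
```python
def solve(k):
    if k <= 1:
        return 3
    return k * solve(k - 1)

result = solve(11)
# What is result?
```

solve(11) = 11 * 10 * 9 * 8 * 7 * 6 * 5 * 4 * 3 * 2 * 3 = 119750400

Answer: 119750400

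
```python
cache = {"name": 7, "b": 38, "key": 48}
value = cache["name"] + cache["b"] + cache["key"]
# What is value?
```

Trace:
`cache = {"name": 7, "b": 38, "key": 48}` → cache = {'name': 7, 'b': 38, 'key': 48}
`value = cache["name"] + cache["b"] + cache["key"]` → value = 93
So value = 93

Answer: 93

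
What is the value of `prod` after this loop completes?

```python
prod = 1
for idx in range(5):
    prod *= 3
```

3^5 = 243
`prod` takes the values: 1 → 3 → 9 → 27 → 81 → 243

Answer: 243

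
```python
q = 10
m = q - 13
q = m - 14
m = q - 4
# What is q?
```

Trace:
`q = 10` → q = 10
`m = q - 13` → m = -3
`q = m - 14` → q = -17
`m = q - 4` → m = -21
So q = -17

Answer: -17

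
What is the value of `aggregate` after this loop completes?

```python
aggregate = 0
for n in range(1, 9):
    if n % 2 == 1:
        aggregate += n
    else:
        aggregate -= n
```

Add odd, subtract even
`aggregate` takes the values: 0 → 1 → -1 → 2 → -2 → 3 → -3 → 4 → -4

Answer: -4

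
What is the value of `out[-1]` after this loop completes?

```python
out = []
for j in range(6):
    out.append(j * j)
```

Last element of squares 0 to 5
`out` takes the values: [] → [0] → [0, 1] → [0, 1, 4] → [0, 1, 4, 9] → [0, 1, 4, 9, 16] → [0, 1, 4, 9, 16, 25]
So `out[-1]` = 25

Answer: 25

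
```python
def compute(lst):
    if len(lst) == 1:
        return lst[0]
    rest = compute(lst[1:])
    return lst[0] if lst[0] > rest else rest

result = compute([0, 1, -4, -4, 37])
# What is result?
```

Recursive max over [0, 1, -4, -4, 37] = 37

Answer: 37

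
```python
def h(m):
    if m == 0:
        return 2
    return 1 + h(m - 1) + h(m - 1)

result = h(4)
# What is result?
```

h(m) = 1 + 2·h(m-1), h(0)=2. Closed form: (2+1)·2^4 - 1 = 47.

Answer: 47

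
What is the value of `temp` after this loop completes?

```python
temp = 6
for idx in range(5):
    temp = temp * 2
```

Multiply by 2, 5 times: 6 * 2^5 = 192
`temp` takes the values: 6 → 12 → 24 → 48 → 96 → 192

Answer: 192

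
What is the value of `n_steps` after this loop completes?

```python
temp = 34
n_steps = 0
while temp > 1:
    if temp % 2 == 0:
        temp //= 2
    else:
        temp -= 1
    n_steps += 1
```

Steps to reduce 34 to 1
`n_steps` takes the values: 0 → 1 → 2 → 3 → 4 → 5 → 6

Answer: 6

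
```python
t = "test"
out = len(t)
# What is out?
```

Trace:
`t = "test"` → t = 'test'
`out = len(t)` → out = 4
So out = 4

Answer: 4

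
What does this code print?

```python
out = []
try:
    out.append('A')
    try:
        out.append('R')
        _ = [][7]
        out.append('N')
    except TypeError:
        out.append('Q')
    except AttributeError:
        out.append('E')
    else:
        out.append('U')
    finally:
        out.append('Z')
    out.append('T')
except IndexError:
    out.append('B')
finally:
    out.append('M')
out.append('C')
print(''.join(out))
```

Execution trace: 'A' (try body) → 'R' (inner try body) → 'Z' (inner finally) → 'B' (except IndexError) → 'M' (finally) → 'C' (after the try/except). Output: ARZBMC

Answer: ARZBMC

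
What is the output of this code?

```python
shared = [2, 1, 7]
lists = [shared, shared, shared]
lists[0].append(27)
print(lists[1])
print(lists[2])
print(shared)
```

Key concept: list of same reference.
Step by step:
`shared = [2, 1, 7]` → shared = [2, 1, 7]
`lists = [shared, shared, shared]` → lists = [[2, 1, 7], [2, 1, 7], [2, 1, 7]]
`lists[0].append(27)` → shared = [2, 1, 7, 27]; lists = [[2, 1, 7, 27], [2, 1, 7, 27], [2, 1, 7, 27]]
`print(lists[1])` → prints [2, 1, 7, 27]
`print(lists[2])` → prints [2, 1, 7, 27]
`print(shared)` → prints [2, 1, 7, 27]

Answer:
[2, 1, 7, 27]
[2, 1, 7, 27]
[2, 1, 7, 27]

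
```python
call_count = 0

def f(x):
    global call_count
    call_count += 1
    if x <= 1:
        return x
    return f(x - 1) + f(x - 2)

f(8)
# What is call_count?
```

Calls(x) = 1 + Calls(x-1) + Calls(x-2); Calls(0)=Calls(1)=1. For x=8 this gives 67.

Answer: 67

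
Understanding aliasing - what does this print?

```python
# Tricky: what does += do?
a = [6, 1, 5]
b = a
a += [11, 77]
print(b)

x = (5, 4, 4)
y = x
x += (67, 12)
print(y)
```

Key concept: += behavior differs for mutable vs immutable.
Step by step:
`a = [6, 1, 5]` → a = [6, 1, 5]
`b = a` → b = [6, 1, 5] (same object as a)
`a += [11, 77]` → a = [6, 1, 5, 11, 77] (same object as b); b = [6, 1, 5, 11, 77] (same object as a)
`print(b)` → prints [6, 1, 5, 11, 77]
`x = (5, 4, 4)` → x = (5, 4, 4)
`y = x` → y = (5, 4, 4)
`x += (67, 12)` → x = (5, 4, 4, 67, 12)
`print(y)` → prints (5, 4, 4)

Answer:
[6, 1, 5, 11, 77]
(5, 4, 4)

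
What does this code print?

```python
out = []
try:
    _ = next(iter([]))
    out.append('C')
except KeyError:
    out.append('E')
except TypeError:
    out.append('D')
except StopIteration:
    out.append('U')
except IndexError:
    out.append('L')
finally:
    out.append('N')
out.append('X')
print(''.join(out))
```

Execution trace: 'U' (except StopIteration) → 'N' (finally) → 'X' (after the try/except). Output: UNX

Answer: UNX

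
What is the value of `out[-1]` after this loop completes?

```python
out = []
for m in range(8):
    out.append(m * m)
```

Last element of squares 0 to 7
`out` takes the values: [] → [0] → [0, 1] → [0, 1, 4] → [0, 1, 4, 9] → [0, 1, 4, 9, 16] → [0, 1, 4, 9, 16, 25] → [0, 1, 4, 9, 16, 25, 36] → [0, 1, 4, 9, 16, 25, 36, 49]
So `out[-1]` = 49

Answer: 49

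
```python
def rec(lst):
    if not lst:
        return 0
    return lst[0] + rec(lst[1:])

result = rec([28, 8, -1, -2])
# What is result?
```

28 + 8 + (-1) + (-2) + 0 = 33

Answer: 33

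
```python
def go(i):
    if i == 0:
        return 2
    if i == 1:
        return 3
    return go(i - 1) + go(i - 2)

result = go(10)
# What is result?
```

Build up from base cases: go(0)=2, go(1)=3, go(2)=5, go(3)=8, go(4)=13, go(5)=21, go(6)=34, ..., go(10)=233

Answer: 233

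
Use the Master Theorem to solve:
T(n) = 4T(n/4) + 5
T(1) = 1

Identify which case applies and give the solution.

a=4, b=4, f(n)=5. log_4(4) = 1. Since c=0 < 1, Case 1 applies: T(n) = Θ(n^log_b(a)) = O(n).

Answer: O(n) - Case 1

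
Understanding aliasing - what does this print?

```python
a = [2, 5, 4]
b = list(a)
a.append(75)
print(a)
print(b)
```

Key concept: list() constructor creates copy.
Step by step:
`a = [2, 5, 4]` → a = [2, 5, 4]
`b = list(a)` → b = [2, 5, 4]
`a.append(75)` → a = [2, 5, 4, 75]
`print(a)` → prints [2, 5, 4, 75]
`print(b)` → prints [2, 5, 4]

Answer:
[2, 5, 4, 75]
[2, 5, 4]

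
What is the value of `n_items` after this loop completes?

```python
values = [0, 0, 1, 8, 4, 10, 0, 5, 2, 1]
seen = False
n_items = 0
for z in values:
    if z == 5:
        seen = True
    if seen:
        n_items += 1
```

Count elements after first 5 in [0, 0, 1, 8, 4, 10, 0, 5, 2, 1]
`n_items` takes the values: 0 → 1 → 2 → 3

Answer: 3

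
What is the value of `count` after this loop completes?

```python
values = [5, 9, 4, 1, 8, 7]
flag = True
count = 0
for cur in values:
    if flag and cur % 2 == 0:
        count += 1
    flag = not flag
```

Count even values at even positions
`count` takes the values: 0 → 1 → 2

Answer: 2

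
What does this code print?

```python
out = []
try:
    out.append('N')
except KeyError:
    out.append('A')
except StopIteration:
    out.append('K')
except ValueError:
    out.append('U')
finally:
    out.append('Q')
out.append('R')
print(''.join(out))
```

Execution trace: 'N' (try body, no exception) → 'Q' (finally) → 'R' (after the try/except). Output: NQR

Answer: NQR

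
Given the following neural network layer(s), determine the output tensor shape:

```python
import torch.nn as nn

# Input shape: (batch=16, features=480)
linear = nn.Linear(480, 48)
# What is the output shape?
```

Input: (16, 480) -> Output: (16, 48)

Answer: (16, 48)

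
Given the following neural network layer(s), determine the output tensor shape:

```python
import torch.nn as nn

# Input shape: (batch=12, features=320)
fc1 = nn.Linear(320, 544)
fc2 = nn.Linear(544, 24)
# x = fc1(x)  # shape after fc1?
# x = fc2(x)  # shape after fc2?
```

Input: (12, 320) -> after fc1: (12, 544) -> Output: (12, 24)

Answer: (12, 24)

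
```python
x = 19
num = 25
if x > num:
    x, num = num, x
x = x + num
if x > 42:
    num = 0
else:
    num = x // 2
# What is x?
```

Trace:
`x = 19` → x = 19
`num = 25` → num = 25
`if x > num: ...` → x > num is False → no variable changes
`x = x + num` → x = 44
`if x > 42: ...` → x > 42 is True → num = 0
So x = 44

Answer: 44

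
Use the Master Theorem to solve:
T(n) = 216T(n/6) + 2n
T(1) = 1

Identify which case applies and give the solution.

a=216, b=6, f(n)=2n. log_6(216) = 3. Since c=1 < 3, Case 1 applies: T(n) = Θ(n^log_b(a)) = O(n^3).

Answer: O(n^3) - Case 1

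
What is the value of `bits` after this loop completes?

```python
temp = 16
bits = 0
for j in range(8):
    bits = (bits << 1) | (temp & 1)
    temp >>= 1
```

Reverse lowest 8 bits of 16
`bits` takes the values: 0 → 1 → 2 → 4 → 8

Answer: 8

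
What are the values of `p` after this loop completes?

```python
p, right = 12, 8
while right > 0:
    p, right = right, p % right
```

GCD of 12 and 8
`p` takes the values: 12 → 8 → 4

Answer: 4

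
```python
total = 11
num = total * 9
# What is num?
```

Trace:
`total = 11` → total = 11
`num = total * 9` → num = 99
So num = 99

Answer: 99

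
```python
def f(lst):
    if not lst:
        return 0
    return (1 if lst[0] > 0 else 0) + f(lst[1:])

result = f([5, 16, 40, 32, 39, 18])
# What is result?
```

Count of positive elements in [5, 16, 40, 32, 39, 18] = 6

Answer: 6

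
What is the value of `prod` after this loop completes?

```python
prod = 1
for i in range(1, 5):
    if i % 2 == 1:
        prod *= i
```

Product of odd numbers 1 to 4
`prod` takes the values: 1 → 3

Answer: 3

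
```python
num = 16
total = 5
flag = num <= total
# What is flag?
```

Trace:
`num = 16` → num = 16
`total = 5` → total = 5
`flag = num <= total` → flag = False
So flag = False

Answer: False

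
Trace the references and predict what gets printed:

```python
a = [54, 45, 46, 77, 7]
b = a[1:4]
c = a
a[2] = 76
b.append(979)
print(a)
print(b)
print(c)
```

Key concept: slice vs alias.
Step by step:
`a = [54, 45, 46, 77, 7]` → a = [54, 45, 46, 77, 7]
`b = a[1:4]` → b = [45, 46, 77]
`c = a` → c = [54, 45, 46, 77, 7] (same object as a)
`a[2] = 76` → a = [54, 45, 76, 77, 7] (same object as c); c = [54, 45, 76, 77, 7] (same object as a)
`b.append(979)` → b = [45, 46, 77, 979]
`print(a)` → prints [54, 45, 76, 77, 7]
`print(b)` → prints [45, 46, 77, 979]
`print(c)` → prints [54, 45, 76, 77, 7]

Answer:
[54, 45, 76, 77, 7]
[45, 46, 77, 979]
[54, 45, 76, 77, 7]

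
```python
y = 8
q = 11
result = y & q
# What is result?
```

Trace:
`y = 8` → y = 8
`q = 11` → q = 11
`result = y & q` → result = 8
So result = 8

Answer: 8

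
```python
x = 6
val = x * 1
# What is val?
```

Trace:
`x = 6` → x = 6
`val = x * 1` → val = 6
So val = 6

Answer: 6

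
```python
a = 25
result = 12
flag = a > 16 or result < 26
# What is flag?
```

Trace:
`a = 25` → a = 25
`result = 12` → result = 12
`flag = a > 16 or result < 26` → flag = True
So flag = True

Answer: True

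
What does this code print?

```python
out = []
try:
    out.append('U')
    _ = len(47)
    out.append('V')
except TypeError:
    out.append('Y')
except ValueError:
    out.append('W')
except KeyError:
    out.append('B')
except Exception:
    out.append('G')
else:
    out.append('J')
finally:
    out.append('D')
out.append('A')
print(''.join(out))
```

Execution trace: 'U' (try body) → 'Y' (except TypeError) → 'D' (finally) → 'A' (after the try/except). Output: UYDA

Answer: UYDA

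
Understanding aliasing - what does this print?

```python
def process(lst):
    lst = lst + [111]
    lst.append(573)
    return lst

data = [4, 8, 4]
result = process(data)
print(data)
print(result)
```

Key concept: rebinding parameter vs mutation.
Step by step:
`data = [4, 8, 4]` → data = [4, 8, 4]
`result = process(data)` → result = [4, 8, 4, 111, 573]
`print(data)` → prints [4, 8, 4]
`print(result)` → prints [4, 8, 4, 111, 573]

Answer:
[4, 8, 4]
[4, 8, 4, 111, 573]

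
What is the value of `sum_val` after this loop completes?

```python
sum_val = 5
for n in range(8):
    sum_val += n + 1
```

Start at 5, add 1 to 8 = 41
`sum_val` takes the values: 5 → 6 → 8 → 11 → 15 → 20 → 26 → 33 → 41

Answer: 41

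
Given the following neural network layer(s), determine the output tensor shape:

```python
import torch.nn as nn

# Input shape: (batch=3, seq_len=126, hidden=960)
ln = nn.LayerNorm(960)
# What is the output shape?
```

Input: (3, 126, 960) -> Output: (3, 126, 960)

Answer: (3, 126, 960)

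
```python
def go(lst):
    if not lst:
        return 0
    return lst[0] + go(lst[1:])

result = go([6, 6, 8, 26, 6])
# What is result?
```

6 + 6 + 8 + 26 + 6 + 0 = 52

Answer: 52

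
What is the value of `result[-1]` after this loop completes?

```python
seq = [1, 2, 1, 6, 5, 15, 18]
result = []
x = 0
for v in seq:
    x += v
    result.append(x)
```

Cumulative sum ends at 48
`result` takes the values: [] → [1] → [1, 3] → [1, 3, 4] → [1, 3, 4, 10] → [1, 3, 4, 10, 15] → [1, 3, 4, 10, 15, 30] → [1, 3, 4, 10, 15, 30, 48]
So `result[-1]` = 48

Answer: 48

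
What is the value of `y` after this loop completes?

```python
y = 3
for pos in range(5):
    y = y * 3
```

Multiply by 3, 5 times: 3 * 3^5 = 729
`y` takes the values: 3 → 9 → 27 → 81 → 243 → 729

Answer: 729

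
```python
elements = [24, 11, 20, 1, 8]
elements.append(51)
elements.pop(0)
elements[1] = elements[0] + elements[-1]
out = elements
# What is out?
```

Trace:
`elements = [24, 11, 20, 1, 8]` → elements = [24, 11, 20, 1, 8]
`elements.append(51)` → elements = [24, 11, 20, 1, 8, 51]
`elements.pop(0)` → elements = [11, 20, 1, 8, 51]
`elements[1] = elements[0] + elements[-1]` → elements = [11, 62, 1, 8, 51]
`out = elements` → out = [11, 62, 1, 8, 51]
So out = [11, 62, 1, 8, 51]

Answer: [11, 62, 1, 8, 51]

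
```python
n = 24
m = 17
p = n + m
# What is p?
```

Trace:
`n = 24` → n = 24
`m = 17` → m = 17
`p = n + m` → p = 41
So p = 41

Answer: 41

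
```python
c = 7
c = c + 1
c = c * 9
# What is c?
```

Trace:
`c = 7` → c = 7
`c = c + 1` → c = 8
`c = c * 9` → c = 72
So c = 72

Answer: 72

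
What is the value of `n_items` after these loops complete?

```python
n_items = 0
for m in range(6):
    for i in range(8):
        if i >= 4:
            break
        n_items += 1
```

Inner breaks at 4, outer runs 6 times
`n_items` takes the values: 0 → 1 → 2 → 3 → 4 → 5 → 6 → 7 → 8 → 9 → 10 → 11 → 12 → 13 → 14 → 15 → 16 → 17 → 18 → 19 → 20 → 21 → 22 → 23 → 24

Answer: 24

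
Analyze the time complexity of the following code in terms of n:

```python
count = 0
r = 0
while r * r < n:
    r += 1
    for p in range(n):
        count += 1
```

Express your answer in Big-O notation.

Each loop level contributes: √n × n. Multiplying the contributions gives O(n√n).

Answer: O(n√n)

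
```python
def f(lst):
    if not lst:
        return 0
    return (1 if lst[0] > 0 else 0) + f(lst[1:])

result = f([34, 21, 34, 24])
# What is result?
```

Count of positive elements in [34, 21, 34, 24] = 4

Answer: 4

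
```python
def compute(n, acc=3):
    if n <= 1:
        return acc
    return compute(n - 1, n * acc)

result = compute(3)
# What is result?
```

Accumulator trace (n, acc): (3, 3) -> (2, 9) -> (1, 18) -> return 18

Answer: 18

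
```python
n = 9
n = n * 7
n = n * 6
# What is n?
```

Trace:
`n = 9` → n = 9
`n = n * 7` → n = 63
`n = n * 6` → n = 378
So n = 378

Answer: 378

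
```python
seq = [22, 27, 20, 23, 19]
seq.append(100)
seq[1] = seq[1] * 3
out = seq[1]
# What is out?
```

Trace:
`seq = [22, 27, 20, 23, 19]` → seq = [22, 27, 20, 23, 19]
`seq.append(100)` → seq = [22, 27, 20, 23, 19, 100]
`seq[1] = seq[1] * 3` → seq = [22, 81, 20, 23, 19, 100]
`out = seq[1]` → out = 81
So out = 81

Answer: 81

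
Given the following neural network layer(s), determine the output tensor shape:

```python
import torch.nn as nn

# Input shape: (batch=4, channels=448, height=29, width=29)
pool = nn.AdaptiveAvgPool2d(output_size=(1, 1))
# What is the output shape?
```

Input: (4, 448, 29, 29) -> Output: (4, 448, 1, 1)

Answer: (4, 448, 1, 1)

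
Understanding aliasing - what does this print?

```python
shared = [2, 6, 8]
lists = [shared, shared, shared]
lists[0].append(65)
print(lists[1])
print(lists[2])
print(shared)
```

Key concept: list of same reference.
Step by step:
`shared = [2, 6, 8]` → shared = [2, 6, 8]
`lists = [shared, shared, shared]` → lists = [[2, 6, 8], [2, 6, 8], [2, 6, 8]]
`lists[0].append(65)` → shared = [2, 6, 8, 65]; lists = [[2, 6, 8, 65], [2, 6, 8, 65], [2, 6, 8, 65]]
`print(lists[1])` → prints [2, 6, 8, 65]
`print(lists[2])` → prints [2, 6, 8, 65]
`print(shared)` → prints [2, 6, 8, 65]

Answer:
[2, 6, 8, 65]
[2, 6, 8, 65]
[2, 6, 8, 65]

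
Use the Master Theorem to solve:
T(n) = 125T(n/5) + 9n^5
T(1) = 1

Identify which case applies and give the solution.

a=125, b=5, f(n)=9n^5. log_5(125) = 3. Since c=5 > 3 and the regularity condition holds (125(n/5)^5 = (125/5^5)n^5 with 125/5^5 < 1), Case 3 applies: T(n) = Θ(f(n)) = O(n^5).

Answer: O(n^5) - Case 3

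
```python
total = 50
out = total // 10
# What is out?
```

Trace:
`total = 50` → total = 50
`out = total // 10` → out = 5
So out = 5

Answer: 5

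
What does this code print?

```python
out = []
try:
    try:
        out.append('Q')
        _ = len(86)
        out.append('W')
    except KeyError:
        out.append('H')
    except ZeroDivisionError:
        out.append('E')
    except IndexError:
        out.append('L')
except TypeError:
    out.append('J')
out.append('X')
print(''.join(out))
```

Execution trace: 'Q' (try body) → 'J' (outer except TypeError) → 'X' (after the try/except). Output: QJX

Answer: QJX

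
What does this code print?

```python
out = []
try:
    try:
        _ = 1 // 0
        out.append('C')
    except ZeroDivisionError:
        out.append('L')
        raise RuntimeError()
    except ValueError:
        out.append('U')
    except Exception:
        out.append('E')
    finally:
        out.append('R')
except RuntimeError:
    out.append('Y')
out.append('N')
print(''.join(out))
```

Execution trace: 'L' (inner except ZeroDivisionError) → 'R' (inner finally) → 'Y' (outer except RuntimeError) → 'N' (after the try/except). Output: LRYN

Answer: LRYN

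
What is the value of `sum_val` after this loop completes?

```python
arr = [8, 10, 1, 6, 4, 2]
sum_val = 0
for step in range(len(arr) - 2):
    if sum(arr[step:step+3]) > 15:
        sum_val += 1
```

Count windows with sum > 15
`sum_val` takes the values: 0 → 1 → 2

Answer: 2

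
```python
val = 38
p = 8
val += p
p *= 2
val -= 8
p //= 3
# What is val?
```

Trace:
`val = 38` → val = 38
`p = 8` → p = 8
`val += p` → val = 46
`p *= 2` → p = 16
`val -= 8` → val = 38
`p //= 3` → p = 5
So val = 38

Answer: 38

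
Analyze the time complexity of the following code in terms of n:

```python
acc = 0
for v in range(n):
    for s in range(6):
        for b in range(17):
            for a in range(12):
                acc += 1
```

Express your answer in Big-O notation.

Each loop level contributes: n × 1 × 1 × 1. Multiplying the contributions gives O(n).

Answer: O(n)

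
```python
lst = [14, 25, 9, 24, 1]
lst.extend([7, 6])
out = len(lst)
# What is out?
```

Trace:
`lst = [14, 25, 9, 24, 1]` → lst = [14, 25, 9, 24, 1]
`lst.extend([7, 6])` → lst = [14, 25, 9, 24, 1, 7, 6]
`out = len(lst)` → out = 7
So out = 7

Answer: 7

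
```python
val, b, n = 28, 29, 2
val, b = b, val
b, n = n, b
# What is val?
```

Trace:
`val, b, n = 28, 29, 2` → val = 28; b = 29; n = 2
`val, b = b, val` → val = 29; b = 28
`b, n = n, b` → b = 2; n = 28
So val = 29

Answer: 29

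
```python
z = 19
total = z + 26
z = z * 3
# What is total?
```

Trace:
`z = 19` → z = 19
`total = z + 26` → total = 45
`z = z * 3` → z = 57
So total = 45

Answer: 45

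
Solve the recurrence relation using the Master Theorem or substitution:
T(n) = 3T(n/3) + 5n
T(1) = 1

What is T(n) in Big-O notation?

By Master Theorem: a=3, b=3, f(n)=5n. Since log_3(3) = 1 and f(n) = Θ(n^1), Case 2 applies. T(n) = O(n log n).

Answer: O(n log n)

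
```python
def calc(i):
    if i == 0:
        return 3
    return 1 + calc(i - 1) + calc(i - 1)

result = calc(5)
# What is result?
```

calc(i) = 1 + 2·calc(i-1), calc(0)=3. Closed form: (3+1)·2^5 - 1 = 127.

Answer: 127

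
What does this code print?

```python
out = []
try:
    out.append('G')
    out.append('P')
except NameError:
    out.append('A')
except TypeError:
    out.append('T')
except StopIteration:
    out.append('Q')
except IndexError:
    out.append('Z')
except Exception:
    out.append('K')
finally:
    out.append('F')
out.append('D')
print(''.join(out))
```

Execution trace: 'G' (try body) → 'P' (try body, no exception) → 'F' (finally) → 'D' (after the try/except). Output: GPFD

Answer: GPFD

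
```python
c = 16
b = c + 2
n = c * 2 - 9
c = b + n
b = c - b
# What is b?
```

Trace:
`c = 16` → c = 16
`b = c + 2` → b = 18
`n = c * 2 - 9` → n = 23
`c = b + n` → c = 41
`b = c - b` → b = 23
So b = 23

Answer: 23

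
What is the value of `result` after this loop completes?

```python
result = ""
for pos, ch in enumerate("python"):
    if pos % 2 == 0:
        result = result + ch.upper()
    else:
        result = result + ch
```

Uppercase even positions in 'python'
`result` takes the values: "" → "P" → "Py" → "PyT" → "PyTh" → "PyThO" → "PyThOn"

Answer: "PyThOn"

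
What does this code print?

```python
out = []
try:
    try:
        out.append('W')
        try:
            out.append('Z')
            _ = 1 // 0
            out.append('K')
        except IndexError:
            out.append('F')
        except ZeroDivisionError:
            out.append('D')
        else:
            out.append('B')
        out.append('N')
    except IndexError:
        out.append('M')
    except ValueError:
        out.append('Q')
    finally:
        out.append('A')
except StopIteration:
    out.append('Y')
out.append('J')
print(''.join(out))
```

Execution trace: 'W' (try body) → 'Z' (inner try body) → 'D' (inner except ZeroDivisionError) → 'N' (try body, no exception) → 'A' (finally) → 'J' (after the try/except). Output: WZDNAJ

Answer: WZDNAJ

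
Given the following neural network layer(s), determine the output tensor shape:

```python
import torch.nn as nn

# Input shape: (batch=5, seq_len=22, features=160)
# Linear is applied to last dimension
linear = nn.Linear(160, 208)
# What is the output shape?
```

Input: (5, 22, 160) -> Output: (5, 22, 208)

Answer: (5, 22, 208)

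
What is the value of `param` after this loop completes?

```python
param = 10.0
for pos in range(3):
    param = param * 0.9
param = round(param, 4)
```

Exponential decay: 10.0 * 0.9^3
`param` takes the values: 10.0 → 9.0 → 8.1 → 7.29

Answer: 7.29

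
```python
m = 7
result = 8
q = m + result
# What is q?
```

Trace:
`m = 7` → m = 7
`result = 8` → result = 8
`q = m + result` → q = 15
So q = 15

Answer: 15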